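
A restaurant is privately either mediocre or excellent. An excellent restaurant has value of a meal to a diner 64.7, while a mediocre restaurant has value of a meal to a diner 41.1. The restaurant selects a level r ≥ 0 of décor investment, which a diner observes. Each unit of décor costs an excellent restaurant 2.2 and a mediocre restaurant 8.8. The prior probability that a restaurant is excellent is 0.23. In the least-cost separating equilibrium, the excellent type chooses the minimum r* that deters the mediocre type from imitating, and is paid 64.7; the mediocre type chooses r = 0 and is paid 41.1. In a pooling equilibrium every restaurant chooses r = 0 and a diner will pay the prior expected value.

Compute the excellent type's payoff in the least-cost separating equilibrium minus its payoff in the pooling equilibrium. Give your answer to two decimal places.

Least-cost separating signal: r* solves 41.1 = 64.7 − 8.8·r*, so r* = (64.7 − 41.1)/8.8 ≈ 2.6818.
Excellent type's separating payoff: 64.7 − 2.2 × r* = 64.7 − 2.2 × (64.7 − 41.1)/8.8 = 64.7 − 51.92/8.8 = 58.8.
Pooling payoff: 0.23 × 64.7 + 0.77 × 41.1 = 46.528.
Difference: 58.8 − 46.528 = 12.272, i.e. 12.27 to two decimal places.
The excellent type prefers to separate.

12.27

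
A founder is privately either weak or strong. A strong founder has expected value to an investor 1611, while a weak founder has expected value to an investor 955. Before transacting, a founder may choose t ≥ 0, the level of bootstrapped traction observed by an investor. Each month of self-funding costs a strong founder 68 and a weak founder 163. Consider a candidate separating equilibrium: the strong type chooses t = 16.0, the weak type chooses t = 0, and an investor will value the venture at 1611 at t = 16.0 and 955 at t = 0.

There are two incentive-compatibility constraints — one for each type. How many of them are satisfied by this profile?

Weak type: stay at 0 → 955; mimic → 1611 − 163 × 16.0 = -997. IC holds (955 ≥ -997).
Strong type: signal → 1611 − 68 × 16.0 = 523; deviate to 0 → 955. IC fails (523 < 955).
1 of 2 constraints hold, so this profile is not an equilibrium.

1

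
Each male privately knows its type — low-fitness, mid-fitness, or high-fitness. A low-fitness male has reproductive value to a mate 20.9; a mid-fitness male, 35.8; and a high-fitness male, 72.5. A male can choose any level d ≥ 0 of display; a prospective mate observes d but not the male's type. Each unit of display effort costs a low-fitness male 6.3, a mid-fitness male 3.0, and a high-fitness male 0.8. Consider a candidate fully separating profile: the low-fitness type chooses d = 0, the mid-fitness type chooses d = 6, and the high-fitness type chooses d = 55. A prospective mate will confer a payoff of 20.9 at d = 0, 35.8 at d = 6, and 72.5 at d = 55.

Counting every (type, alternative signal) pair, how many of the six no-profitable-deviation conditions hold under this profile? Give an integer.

Low-fitness (own payoff 20.9): to d=6 gives 35.8 − 6.3×6 = -2 → no gain ✓; to d=55 gives 72.5 − 6.3×55 = -274 → no gain ✓.
High-fitness (own payoff 72.5 − 0.8×55 = 28.5): to d=0 gives 20.9 → no gain ✓; to d=6 gives 35.8 − 0.8×6 = 31 → profitable ✗.
Mid-fitness (own payoff 35.8 − 3.0×6 = 17.8): to d=0 gives 20.9 → profitable ✗; to d=55 gives 72.5 − 3.0×55 = -92.5 → no gain ✓.
4 of the 6 constraints hold; not an equilibrium.

4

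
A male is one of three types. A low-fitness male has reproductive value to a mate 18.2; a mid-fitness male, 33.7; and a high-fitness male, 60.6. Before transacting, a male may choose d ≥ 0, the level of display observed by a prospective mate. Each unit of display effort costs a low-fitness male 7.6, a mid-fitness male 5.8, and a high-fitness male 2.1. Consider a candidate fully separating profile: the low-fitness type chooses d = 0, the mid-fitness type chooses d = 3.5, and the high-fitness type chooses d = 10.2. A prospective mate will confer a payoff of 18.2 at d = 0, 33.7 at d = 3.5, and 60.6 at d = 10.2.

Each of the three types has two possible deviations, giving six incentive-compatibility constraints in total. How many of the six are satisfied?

Low-fitness (own payoff 18.2): to d=3.5 gives 33.7 − 7.6×3.5 = 7.1 → no gain ✓; to d=10.2 gives 60.6 − 7.6×10.2 = -16.92 → no gain ✓.
Mid-fitness (own payoff 33.7 − 5.8×3.5 = 13.4): to d=0 gives 18.2 → profitable ✗; to d=10.2 gives 60.6 − 5.8×10.2 = 1.44 → no gain ✓.
High-fitness (own payoff 60.6 − 2.1×10.2 = 39.18): to d=0 gives 18.2 → no gain ✓; to d=3.5 gives 33.7 − 2.1×3.5 = 26.35 → no gain ✓.
5 of the 6 constraints hold; not an equilibrium.

5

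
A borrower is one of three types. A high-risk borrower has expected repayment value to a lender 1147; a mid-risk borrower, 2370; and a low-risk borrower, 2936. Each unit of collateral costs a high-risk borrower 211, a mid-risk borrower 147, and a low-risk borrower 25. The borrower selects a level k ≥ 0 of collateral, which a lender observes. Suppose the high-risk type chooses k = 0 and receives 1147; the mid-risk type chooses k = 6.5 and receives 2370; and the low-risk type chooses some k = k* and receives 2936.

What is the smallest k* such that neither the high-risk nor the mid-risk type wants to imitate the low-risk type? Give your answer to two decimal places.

High-risk type (on-path payoff 1147) won't mimic when 1147 ≥ 2936 − 211·k*, i.e. k* ≥ 8.48.
Mid-risk type (on-path payoff 2370 − 147×6.5 = 1414.5) won't mimic when 1414.5 ≥ 2936 − 147·k*, i.e. k* ≥ 10.35.
Both must hold, so k* = max(8.48, 10.35) = 10.35. The mid-risk type's constraint binds.

10.35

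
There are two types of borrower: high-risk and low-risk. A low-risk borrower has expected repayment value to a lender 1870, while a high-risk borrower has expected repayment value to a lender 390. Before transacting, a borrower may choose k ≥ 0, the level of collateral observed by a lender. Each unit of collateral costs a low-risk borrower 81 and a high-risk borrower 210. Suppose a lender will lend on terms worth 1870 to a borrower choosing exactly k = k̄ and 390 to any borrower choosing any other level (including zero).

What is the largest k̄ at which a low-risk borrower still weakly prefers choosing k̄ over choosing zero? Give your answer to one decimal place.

Choosing k̄ yields the low-risk type 1870 − 81·k̄; choosing zero yields 390.
The low-risk type is indifferent at 1870 − 81·k̄ = 390, i.e. k̄ = (1870 − 390) / 81 ≈ 18.3.
For any k̄ above 18.3 the low-risk type would rather pool at zero, so separation collapses.

18.3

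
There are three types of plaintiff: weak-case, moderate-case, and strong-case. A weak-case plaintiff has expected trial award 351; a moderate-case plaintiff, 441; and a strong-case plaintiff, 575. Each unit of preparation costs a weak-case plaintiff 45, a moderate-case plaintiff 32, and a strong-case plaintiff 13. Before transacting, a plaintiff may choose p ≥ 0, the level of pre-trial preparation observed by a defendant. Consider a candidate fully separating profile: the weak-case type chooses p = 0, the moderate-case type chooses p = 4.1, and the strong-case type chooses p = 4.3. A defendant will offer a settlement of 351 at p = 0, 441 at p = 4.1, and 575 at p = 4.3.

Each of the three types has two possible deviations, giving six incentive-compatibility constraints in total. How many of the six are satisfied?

3

Moderate-case (own payoff 441 − 32×4.1 = 309.8): to p=0 gives 351 → profitable ✗; to p=4.3 gives 575 − 32×4.3 = 437.4 → profitable ✗.
Weak-case (own payoff 351): to p=4.1 gives 441 − 45×4.1 = 256.5 → no gain ✓; to p=4.3 gives 575 − 45×4.3 = 381.5 → profitable ✗.
Strong-case (own payoff 575 − 13×4.3 = 519.1): to p=0 gives 351 → no gain ✓; to p=4.1 gives 441 − 13×4.1 = 387.7 → no gain ✓.
3 of the 6 constraints hold; not an equilibrium.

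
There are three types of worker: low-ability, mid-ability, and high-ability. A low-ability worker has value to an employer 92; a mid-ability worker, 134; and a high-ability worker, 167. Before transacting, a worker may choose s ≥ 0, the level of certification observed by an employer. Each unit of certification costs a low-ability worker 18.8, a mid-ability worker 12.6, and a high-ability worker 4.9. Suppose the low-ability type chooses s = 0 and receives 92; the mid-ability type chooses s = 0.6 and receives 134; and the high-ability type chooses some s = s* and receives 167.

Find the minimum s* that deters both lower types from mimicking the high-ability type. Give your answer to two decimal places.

Mid-ability type (on-path payoff 134 − 12.6×0.6 = 126.44) won't mimic when 126.44 ≥ 167 − 12.6·s*, i.e. s* ≥ 3.22.
Low-ability type (on-path payoff 92) won't mimic when 92 ≥ 167 − 18.8·s*, i.e. s* ≥ 3.99.
Both must hold, so s* = max(3.99, 3.22) = 3.99. The low-ability type's constraint binds.

3.99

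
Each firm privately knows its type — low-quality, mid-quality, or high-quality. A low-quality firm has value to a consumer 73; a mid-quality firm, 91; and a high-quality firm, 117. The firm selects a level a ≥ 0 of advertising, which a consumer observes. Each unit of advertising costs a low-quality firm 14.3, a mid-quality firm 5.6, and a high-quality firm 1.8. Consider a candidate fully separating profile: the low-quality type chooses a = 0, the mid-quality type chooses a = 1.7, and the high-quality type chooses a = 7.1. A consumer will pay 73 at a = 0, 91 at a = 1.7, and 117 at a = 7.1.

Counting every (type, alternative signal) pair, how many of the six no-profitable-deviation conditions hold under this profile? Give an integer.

6

Low-quality (own payoff 73): to a=1.7 gives 91 − 14.3×1.7 = 66.69 → no gain ✓; to a=7.1 gives 117 − 14.3×7.1 = 15.47 → no gain ✓.
High-quality (own payoff 117 − 1.8×7.1 = 104.22): to a=0 gives 73 → no gain ✓; to a=1.7 gives 91 − 1.8×1.7 = 87.94 → no gain ✓.
Mid-quality (own payoff 91 − 5.6×1.7 = 81.48): to a=0 gives 73 → no gain ✓; to a=7.1 gives 117 − 5.6×7.1 = 77.24 → no gain ✓.
6 of the 6 constraints hold; this profile is a separating equilibrium.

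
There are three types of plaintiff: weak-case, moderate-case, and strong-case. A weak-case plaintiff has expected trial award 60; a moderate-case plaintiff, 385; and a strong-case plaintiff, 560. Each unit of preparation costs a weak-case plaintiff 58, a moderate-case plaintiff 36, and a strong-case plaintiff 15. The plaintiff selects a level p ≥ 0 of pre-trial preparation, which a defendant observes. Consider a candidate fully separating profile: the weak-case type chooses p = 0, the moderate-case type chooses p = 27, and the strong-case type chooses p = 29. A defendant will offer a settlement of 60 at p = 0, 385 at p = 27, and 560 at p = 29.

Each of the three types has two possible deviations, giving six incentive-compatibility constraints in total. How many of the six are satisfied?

Moderate-case (own payoff 385 − 36×27 = -587): to p=0 gives 60 → profitable ✗; to p=29 gives 560 − 36×29 = -484 → profitable ✗.
Strong-case (own payoff 560 − 15×29 = 125): to p=0 gives 60 → no gain ✓; to p=27 gives 385 − 15×27 = -20 → no gain ✓.
Weak-case (own payoff 60): to p=27 gives 385 − 58×27 = -1181 → no gain ✓; to p=29 gives 560 − 58×29 = -1122 → no gain ✓.
4 of the 6 constraints hold; not an equilibrium.

4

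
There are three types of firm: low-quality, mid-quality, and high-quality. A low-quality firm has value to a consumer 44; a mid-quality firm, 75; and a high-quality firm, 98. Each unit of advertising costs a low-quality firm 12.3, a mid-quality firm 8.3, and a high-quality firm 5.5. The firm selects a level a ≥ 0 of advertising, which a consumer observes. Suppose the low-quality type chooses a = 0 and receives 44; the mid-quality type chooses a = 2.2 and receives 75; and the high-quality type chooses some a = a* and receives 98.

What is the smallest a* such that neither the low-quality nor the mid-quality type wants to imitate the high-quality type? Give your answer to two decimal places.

4.97

Mid-quality type (on-path payoff 75 − 8.3×2.2 = 56.74) won't mimic when 56.74 ≥ 98 − 8.3·a*, i.e. a* ≥ 4.97.
Low-quality type (on-path payoff 44) won't mimic when 44 ≥ 98 − 12.3·a*, i.e. a* ≥ 4.39.
Both must hold, so a* = max(4.39, 4.97) = 4.97. The mid-quality type's constraint binds.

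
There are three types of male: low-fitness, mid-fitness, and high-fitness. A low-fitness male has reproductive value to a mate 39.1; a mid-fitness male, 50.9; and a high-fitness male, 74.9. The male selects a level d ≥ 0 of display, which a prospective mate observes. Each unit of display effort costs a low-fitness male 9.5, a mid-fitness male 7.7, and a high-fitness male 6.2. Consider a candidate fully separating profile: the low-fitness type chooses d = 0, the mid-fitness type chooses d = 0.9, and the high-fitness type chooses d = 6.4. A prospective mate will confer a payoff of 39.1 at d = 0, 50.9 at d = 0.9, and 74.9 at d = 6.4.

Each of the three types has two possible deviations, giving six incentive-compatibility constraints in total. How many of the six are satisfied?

3

Low-fitness (own payoff 39.1): to d=0.9 gives 50.9 − 9.5×0.9 = 42.35 → profitable ✗; to d=6.4 gives 74.9 − 9.5×6.4 = 14.1 → no gain ✓.
Mid-fitness (own payoff 50.9 − 7.7×0.9 = 43.97): to d=0 gives 39.1 → no gain ✓; to d=6.4 gives 74.9 − 7.7×6.4 = 25.62 → no gain ✓.
High-fitness (own payoff 74.9 − 6.2×6.4 = 35.22): to d=0 gives 39.1 → profitable ✗; to d=0.9 gives 50.9 − 6.2×0.9 = 45.32 → profitable ✗.
3 of the 6 constraints hold; not an equilibrium.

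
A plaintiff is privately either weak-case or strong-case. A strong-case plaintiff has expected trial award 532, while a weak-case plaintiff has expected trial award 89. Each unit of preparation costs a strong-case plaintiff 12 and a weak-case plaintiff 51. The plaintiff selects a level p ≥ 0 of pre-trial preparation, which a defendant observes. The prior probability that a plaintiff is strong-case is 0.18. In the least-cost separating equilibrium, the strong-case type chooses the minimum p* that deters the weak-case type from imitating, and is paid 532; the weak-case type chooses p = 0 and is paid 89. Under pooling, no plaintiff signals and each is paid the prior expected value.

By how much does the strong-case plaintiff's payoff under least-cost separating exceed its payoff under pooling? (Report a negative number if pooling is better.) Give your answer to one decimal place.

259.0

Least-cost separating signal: p* solves 89 = 532 − 51·p*, so p* = (532 − 89)/51 ≈ 8.6863.
Strong-case type's separating payoff: 532 − 12 × p* = 532 − 12 × (532 − 89)/51 = 532 − 5316/51 ≈ 427.765.
Pooling payoff: 0.18 × 532 + 0.82 × 89 = 168.74.
Difference: 427.765 − 168.74 = 259.025, i.e. 259.0 to one decimal place.
The strong-case type prefers to separate.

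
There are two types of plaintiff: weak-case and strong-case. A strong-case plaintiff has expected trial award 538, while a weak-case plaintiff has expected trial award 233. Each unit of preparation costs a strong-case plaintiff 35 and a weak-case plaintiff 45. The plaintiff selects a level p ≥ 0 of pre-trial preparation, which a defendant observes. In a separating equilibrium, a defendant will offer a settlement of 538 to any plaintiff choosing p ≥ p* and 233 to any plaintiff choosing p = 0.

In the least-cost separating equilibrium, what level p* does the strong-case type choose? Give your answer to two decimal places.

A weak-case plaintiff choosing p = 0 receives 233.
Imitating at p* instead would pay 538 at cost 45·p*, netting 538 − 45·p*.
Indifference: 233 = 538 − 45·p*, so p* = (538 − 233) / 45 ≈ 6.78.
At p* the weak-case type's incentive constraint just binds; the strong-case type strictly prefers p* since its per-unit cost is lower.

6.78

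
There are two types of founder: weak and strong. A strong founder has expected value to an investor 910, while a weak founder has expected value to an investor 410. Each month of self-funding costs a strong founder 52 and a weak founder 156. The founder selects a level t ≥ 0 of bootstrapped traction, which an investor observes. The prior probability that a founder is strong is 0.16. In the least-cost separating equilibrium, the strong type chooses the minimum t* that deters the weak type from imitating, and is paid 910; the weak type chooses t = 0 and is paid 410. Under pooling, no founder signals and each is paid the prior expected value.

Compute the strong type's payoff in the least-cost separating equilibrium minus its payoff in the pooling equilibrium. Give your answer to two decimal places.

Least-cost separating signal: t* solves 410 = 910 − 156·t*, so t* = (910 − 410)/156 ≈ 3.2051.
Strong type's separating payoff: 910 − 52 × t* = 910 − 52 × (910 − 410)/156 = 910 − 26000/156 ≈ 743.3333.
Pooling payoff: 0.16 × 910 + 0.84 × 410 = 490.
Difference: 743.3333 − 490 = 253.3333, i.e. 253.33 to two decimal places.
The strong type prefers to separate.

253.33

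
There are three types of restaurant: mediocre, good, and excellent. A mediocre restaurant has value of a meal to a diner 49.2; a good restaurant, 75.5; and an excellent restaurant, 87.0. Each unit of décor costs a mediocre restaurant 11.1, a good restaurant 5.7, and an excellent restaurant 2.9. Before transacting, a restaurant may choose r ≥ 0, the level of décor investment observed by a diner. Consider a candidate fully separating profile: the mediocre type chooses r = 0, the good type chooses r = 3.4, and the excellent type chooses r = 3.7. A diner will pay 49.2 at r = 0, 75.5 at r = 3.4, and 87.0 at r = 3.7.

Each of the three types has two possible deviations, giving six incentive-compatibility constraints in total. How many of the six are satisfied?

5

Good (own payoff 75.5 − 5.7×3.4 = 56.12): to r=0 gives 49.2 → no gain ✓; to r=3.7 gives 87.0 − 5.7×3.7 = 65.91 → profitable ✗.
Excellent (own payoff 87.0 − 2.9×3.7 = 76.27): to r=0 gives 49.2 → no gain ✓; to r=3.4 gives 75.5 − 2.9×3.4 = 65.64 → no gain ✓.
Mediocre (own payoff 49.2): to r=3.4 gives 75.5 − 11.1×3.4 = 37.76 → no gain ✓; to r=3.7 gives 87.0 − 11.1×3.7 = 45.93 → no gain ✓.
5 of the 6 constraints hold; not an equilibrium.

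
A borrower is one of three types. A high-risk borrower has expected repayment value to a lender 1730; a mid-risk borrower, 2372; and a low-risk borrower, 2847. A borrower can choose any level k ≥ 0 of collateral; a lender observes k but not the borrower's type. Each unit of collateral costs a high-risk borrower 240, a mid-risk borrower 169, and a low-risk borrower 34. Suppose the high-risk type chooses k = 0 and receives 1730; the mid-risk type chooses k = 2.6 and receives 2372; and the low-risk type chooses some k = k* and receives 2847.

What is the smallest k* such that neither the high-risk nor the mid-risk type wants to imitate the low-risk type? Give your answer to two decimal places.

5.41

High-risk type (on-path payoff 1730) won't mimic when 1730 ≥ 2847 − 240·k*, i.e. k* ≥ 4.65.
Mid-risk type (on-path payoff 2372 − 169×2.6 = 1932.6) won't mimic when 1932.6 ≥ 2847 − 169·k*, i.e. k* ≥ 5.41.
Both must hold, so k* = max(4.65, 5.41) = 5.41. The mid-risk type's constraint binds.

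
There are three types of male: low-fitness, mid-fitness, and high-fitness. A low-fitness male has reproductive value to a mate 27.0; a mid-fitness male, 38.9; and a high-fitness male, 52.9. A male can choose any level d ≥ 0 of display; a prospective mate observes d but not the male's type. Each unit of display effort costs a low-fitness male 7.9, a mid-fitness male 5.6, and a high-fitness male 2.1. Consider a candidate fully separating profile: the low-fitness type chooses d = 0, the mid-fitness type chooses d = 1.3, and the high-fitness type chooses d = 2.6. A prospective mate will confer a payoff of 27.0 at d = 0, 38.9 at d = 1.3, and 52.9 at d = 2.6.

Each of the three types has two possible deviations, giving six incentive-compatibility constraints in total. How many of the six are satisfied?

3

High-fitness (own payoff 52.9 − 2.1×2.6 = 47.44): to d=0 gives 27.0 → no gain ✓; to d=1.3 gives 38.9 − 2.1×1.3 = 36.17 → no gain ✓.
Low-fitness (own payoff 27.0): to d=1.3 gives 38.9 − 7.9×1.3 = 28.63 → profitable ✗; to d=2.6 gives 52.9 − 7.9×2.6 = 32.36 → profitable ✗.
Mid-fitness (own payoff 38.9 − 5.6×1.3 = 31.62): to d=0 gives 27.0 → no gain ✓; to d=2.6 gives 52.9 − 5.6×2.6 = 38.34 → profitable ✗.
3 of the 6 constraints hold; not an equilibrium.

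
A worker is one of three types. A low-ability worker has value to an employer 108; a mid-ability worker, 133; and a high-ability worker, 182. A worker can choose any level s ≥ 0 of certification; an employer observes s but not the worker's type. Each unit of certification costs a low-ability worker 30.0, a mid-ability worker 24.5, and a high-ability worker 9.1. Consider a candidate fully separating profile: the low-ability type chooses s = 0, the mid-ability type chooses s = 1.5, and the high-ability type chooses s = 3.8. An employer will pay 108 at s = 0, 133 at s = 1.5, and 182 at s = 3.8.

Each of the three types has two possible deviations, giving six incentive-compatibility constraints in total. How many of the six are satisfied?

5

High-ability (own payoff 182 − 9.1×3.8 = 147.42): to s=0 gives 108 → no gain ✓; to s=1.5 gives 133 − 9.1×1.5 = 119.35 → no gain ✓.
Mid-ability (own payoff 133 − 24.5×1.5 = 96.25): to s=0 gives 108 → profitable ✗; to s=3.8 gives 182 − 24.5×3.8 = 88.9 → no gain ✓.
Low-ability (own payoff 108): to s=1.5 gives 133 − 30.0×1.5 = 88 → no gain ✓; to s=3.8 gives 182 − 30.0×3.8 = 68 → no gain ✓.
5 of the 6 constraints hold; not an equilibrium.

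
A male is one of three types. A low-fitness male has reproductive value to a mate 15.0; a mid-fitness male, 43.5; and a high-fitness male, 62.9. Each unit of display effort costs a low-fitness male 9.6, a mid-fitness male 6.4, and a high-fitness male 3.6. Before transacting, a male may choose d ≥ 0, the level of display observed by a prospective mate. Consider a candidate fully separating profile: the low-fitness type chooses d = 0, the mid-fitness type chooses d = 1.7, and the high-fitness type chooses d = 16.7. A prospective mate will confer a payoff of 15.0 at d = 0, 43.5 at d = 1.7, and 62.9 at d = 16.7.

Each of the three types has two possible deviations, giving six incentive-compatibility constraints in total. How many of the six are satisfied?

3

High-fitness (own payoff 62.9 − 3.6×16.7 = 2.78): to d=0 gives 15.0 → profitable ✗; to d=1.7 gives 43.5 − 3.6×1.7 = 37.38 → profitable ✗.
Low-fitness (own payoff 15.0): to d=1.7 gives 43.5 − 9.6×1.7 = 27.18 → profitable ✗; to d=16.7 gives 62.9 − 9.6×16.7 = -97.42 → no gain ✓.
Mid-fitness (own payoff 43.5 − 6.4×1.7 = 32.62): to d=0 gives 15.0 → no gain ✓; to d=16.7 gives 62.9 − 6.4×16.7 = -43.98 → no gain ✓.
3 of the 6 constraints hold; not an equilibrium.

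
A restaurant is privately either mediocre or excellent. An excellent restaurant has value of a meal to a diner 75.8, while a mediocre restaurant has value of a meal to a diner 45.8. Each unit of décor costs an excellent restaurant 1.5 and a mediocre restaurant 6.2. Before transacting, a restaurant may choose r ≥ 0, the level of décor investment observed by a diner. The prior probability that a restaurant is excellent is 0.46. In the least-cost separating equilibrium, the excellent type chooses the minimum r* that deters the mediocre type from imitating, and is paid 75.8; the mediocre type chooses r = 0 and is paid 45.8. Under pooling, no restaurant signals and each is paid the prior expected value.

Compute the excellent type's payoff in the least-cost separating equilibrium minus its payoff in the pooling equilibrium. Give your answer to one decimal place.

Least-cost separating signal: r* solves 45.8 = 75.8 − 6.2·r*, so r* = (75.8 − 45.8)/6.2 ≈ 4.8387.
Excellent type's separating payoff: 75.8 − 1.5 × r* = 75.8 − 1.5 × (75.8 − 45.8)/6.2 = 75.8 − 45/6.2 ≈ 68.542.
Pooling payoff: 0.46 × 75.8 + 0.54 × 45.8 = 59.6.
Difference: 68.542 − 59.6 = 8.942, i.e. 8.9 to one decimal place.
The excellent type prefers to separate.

8.9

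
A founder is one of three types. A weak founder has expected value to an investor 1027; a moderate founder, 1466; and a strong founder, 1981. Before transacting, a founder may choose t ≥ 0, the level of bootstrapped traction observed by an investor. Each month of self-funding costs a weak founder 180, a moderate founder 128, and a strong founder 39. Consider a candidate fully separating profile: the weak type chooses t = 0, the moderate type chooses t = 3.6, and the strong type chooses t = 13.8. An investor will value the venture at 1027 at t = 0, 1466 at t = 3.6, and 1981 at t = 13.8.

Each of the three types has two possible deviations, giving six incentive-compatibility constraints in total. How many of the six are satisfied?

Weak (own payoff 1027): to t=3.6 gives 1466 − 180×3.6 = 818 → no gain ✓; to t=13.8 gives 1981 − 180×13.8 = -503 → no gain ✓.
Moderate (own payoff 1466 − 128×3.6 = 1005.2): to t=0 gives 1027 → profitable ✗; to t=13.8 gives 1981 − 128×13.8 = 214.6 → no gain ✓.
Strong (own payoff 1981 − 39×13.8 = 1442.8): to t=0 gives 1027 → no gain ✓; to t=3.6 gives 1466 − 39×3.6 = 1325.6 → no gain ✓.
5 of the 6 constraints hold; not an equilibrium.

5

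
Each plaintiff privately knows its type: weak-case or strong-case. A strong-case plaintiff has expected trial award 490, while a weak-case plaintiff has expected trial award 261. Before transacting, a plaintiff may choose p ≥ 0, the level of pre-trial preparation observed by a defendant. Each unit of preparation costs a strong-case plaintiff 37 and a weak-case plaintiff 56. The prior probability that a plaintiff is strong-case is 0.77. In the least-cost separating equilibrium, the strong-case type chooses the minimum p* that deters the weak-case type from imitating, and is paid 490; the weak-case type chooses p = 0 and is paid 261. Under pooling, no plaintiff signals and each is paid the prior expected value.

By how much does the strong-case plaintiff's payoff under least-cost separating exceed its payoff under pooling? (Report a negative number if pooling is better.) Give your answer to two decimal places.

Least-cost separating signal: p* solves 261 = 490 − 56·p*, so p* = (490 − 261)/56 ≈ 4.0893.
Strong-case type's separating payoff: 490 − 37 × p* = 490 − 37 × (490 − 261)/56 = 490 − 8473/56 ≈ 338.6964.
Pooling payoff: 0.77 × 490 + 0.23 × 261 = 437.33.
Difference: 338.6964 − 437.33 = -98.6336, i.e. -98.63 to two decimal places.
The strong-case type would prefer the pooling outcome.

-98.63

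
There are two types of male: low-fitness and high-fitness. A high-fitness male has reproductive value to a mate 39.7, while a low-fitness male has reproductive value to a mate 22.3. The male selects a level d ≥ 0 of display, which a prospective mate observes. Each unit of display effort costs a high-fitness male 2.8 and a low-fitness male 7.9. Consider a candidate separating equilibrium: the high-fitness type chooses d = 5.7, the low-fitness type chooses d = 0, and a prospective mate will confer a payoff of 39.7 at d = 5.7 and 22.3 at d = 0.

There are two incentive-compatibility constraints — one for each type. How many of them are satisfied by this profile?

2

Low-fitness type: stay at 0 → 22.3; mimic → 39.7 − 7.9 × 5.7 = -5.33. IC holds (22.3 ≥ -5.33).
High-fitness type: signal → 39.7 − 2.8 × 5.7 = 23.74; deviate to 0 → 22.3. IC holds (23.74 ≥ 22.3).
2 of 2 constraints hold, so this is a separating equilibrium.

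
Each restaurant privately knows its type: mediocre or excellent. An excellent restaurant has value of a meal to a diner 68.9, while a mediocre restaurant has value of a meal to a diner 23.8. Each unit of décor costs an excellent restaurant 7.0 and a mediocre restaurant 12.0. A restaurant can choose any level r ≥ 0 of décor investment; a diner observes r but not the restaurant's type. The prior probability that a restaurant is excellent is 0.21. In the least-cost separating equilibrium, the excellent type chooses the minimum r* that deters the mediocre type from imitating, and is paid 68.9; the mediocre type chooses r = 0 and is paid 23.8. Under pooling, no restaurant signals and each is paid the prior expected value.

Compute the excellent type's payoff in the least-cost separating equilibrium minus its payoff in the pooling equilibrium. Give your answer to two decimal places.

Least-cost separating signal: r* solves 23.8 = 68.9 − 12.0·r*, so r* = (68.9 − 23.8)/12.0 ≈ 3.7583.
Excellent type's separating payoff: 68.9 − 7.0 × r* = 68.9 − 7.0 × (68.9 − 23.8)/12.0 = 68.9 − 315.7/12.0 ≈ 42.5917.
Pooling payoff: 0.21 × 68.9 + 0.79 × 23.8 = 33.271.
Difference: 42.5917 − 33.271 = 9.3207, i.e. 9.32 to two decimal places.
The excellent type prefers to separate.

9.32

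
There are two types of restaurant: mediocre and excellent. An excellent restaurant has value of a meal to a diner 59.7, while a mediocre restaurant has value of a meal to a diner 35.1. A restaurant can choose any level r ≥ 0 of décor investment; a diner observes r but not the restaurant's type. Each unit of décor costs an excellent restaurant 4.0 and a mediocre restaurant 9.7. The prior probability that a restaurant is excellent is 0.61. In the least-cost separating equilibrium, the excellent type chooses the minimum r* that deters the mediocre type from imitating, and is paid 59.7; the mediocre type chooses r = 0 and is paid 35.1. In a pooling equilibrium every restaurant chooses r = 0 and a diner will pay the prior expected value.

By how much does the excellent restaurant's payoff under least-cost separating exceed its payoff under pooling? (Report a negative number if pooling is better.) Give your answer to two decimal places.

Least-cost separating signal: r* solves 35.1 = 59.7 − 9.7·r*, so r* = (59.7 − 35.1)/9.7 ≈ 2.5361.
Excellent type's separating payoff: 59.7 − 4.0 × r* = 59.7 − 4.0 × (59.7 − 35.1)/9.7 = 59.7 − 98.4/9.7 ≈ 49.5557.
Pooling payoff: 0.61 × 59.7 + 0.39 × 35.1 = 50.106.
Difference: 49.5557 − 50.106 = -0.5503, i.e. -0.55 to two decimal places.
The excellent type would prefer the pooling outcome.

-0.55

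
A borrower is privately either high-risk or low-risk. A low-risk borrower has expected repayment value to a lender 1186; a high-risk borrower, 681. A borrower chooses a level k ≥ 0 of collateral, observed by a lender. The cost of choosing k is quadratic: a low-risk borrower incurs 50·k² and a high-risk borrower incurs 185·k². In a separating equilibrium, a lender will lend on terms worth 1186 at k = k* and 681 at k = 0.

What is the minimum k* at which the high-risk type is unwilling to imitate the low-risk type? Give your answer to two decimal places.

The high-risk type at k = 0 receives 681; imitating at k* yields 1186 − 185·k*².
Indifference: 681 = 1186 − 185·k*², so k*² = (1186 − 681) / 185 ≈ 2.7297.
k* = √2.7297 ≈ 1.65.

1.65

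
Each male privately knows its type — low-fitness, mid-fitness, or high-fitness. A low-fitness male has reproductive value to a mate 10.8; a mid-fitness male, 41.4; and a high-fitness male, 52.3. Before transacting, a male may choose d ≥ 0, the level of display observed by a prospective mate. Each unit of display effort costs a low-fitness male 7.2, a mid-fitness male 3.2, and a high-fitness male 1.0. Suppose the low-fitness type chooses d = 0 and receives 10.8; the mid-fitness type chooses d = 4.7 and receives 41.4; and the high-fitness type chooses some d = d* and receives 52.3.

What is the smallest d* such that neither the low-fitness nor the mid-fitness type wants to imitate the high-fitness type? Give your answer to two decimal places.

8.11

Low-fitness type (on-path payoff 10.8) won't mimic when 10.8 ≥ 52.3 − 7.2·d*, i.e. d* ≥ 5.76.
Mid-fitness type (on-path payoff 41.4 − 3.2×4.7 = 26.36) won't mimic when 26.36 ≥ 52.3 − 3.2·d*, i.e. d* ≥ 8.11.
Both must hold, so d* = max(5.76, 8.11) = 8.11. The mid-fitness type's constraint binds.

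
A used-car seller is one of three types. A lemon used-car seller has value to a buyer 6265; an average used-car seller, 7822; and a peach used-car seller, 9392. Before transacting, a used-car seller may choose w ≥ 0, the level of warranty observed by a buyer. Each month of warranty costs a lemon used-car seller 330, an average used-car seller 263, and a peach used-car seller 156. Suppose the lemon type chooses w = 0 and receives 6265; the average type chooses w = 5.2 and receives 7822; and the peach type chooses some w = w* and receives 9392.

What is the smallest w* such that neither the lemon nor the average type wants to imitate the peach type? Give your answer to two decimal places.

11.17

Lemon type (on-path payoff 6265) won't mimic when 6265 ≥ 9392 − 330·w*, i.e. w* ≥ 9.48.
Average type (on-path payoff 7822 − 263×5.2 = 6454.4) won't mimic when 6454.4 ≥ 9392 − 263·w*, i.e. w* ≥ 11.17.
Both must hold, so w* = max(9.48, 11.17) = 11.17. The average type's constraint binds.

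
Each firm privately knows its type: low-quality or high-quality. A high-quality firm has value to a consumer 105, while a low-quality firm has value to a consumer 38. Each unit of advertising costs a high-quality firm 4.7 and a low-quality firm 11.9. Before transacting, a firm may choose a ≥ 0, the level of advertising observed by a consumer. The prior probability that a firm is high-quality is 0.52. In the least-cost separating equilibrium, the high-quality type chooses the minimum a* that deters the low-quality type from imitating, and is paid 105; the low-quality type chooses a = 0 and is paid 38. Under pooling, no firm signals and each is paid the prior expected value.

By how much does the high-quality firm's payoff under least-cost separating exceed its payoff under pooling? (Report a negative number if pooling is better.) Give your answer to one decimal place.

Least-cost separating signal: a* solves 38 = 105 − 11.9·a*, so a* = (105 − 38)/11.9 ≈ 5.6303.
High-quality type's separating payoff: 105 − 4.7 × a* = 105 − 4.7 × (105 − 38)/11.9 = 105 − 314.9/11.9 ≈ 78.538.
Pooling payoff: 0.52 × 105 + 0.48 × 38 = 72.84.
Difference: 78.538 − 72.84 = 5.698, i.e. 5.7 to one decimal place.
The high-quality type prefers to separate.

5.7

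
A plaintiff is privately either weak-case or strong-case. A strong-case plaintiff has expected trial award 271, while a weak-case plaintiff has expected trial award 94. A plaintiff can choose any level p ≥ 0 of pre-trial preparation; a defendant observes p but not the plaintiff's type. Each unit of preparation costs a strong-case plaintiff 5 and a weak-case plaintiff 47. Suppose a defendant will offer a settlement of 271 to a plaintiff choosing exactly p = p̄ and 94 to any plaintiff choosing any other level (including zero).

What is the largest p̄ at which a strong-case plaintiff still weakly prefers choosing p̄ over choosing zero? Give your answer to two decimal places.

Choosing p̄ yields the strong-case type 271 − 5·p̄; choosing zero yields 94.
The strong-case type is indifferent at 271 − 5·p̄ = 94, i.e. p̄ = (271 − 94) / 5 = 35.40.
For any p̄ above 35.40 the strong-case type would rather pool at zero, so separation collapses.

35.40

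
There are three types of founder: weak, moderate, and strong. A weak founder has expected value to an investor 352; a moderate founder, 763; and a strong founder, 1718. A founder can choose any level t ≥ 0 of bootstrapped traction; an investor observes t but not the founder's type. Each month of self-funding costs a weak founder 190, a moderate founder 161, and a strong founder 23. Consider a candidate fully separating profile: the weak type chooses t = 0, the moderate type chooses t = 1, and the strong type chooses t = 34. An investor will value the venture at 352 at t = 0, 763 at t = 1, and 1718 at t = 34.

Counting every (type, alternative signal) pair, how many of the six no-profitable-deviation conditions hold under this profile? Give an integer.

Weak (own payoff 352): to t=1 gives 763 − 190×1 = 573 → profitable ✗; to t=34 gives 1718 − 190×34 = -4742 → no gain ✓.
Moderate (own payoff 763 − 161×1 = 602): to t=0 gives 352 → no gain ✓; to t=34 gives 1718 − 161×34 = -3756 → no gain ✓.
Strong (own payoff 1718 − 23×34 = 936): to t=0 gives 352 → no gain ✓; to t=1 gives 763 − 23×1 = 740 → no gain ✓.
5 of the 6 constraints hold; not an equilibrium.

5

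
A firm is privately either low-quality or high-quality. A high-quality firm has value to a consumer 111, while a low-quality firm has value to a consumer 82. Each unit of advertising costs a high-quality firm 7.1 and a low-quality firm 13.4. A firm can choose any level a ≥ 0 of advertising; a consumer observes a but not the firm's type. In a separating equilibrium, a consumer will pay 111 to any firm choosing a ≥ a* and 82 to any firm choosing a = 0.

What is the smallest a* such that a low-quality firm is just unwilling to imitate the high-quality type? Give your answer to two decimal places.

A low-quality firm choosing a = 0 receives 82.
Imitating at a* instead would pay 111 at cost 13.4·a*, netting 111 − 13.4·a*.
Indifference: 82 = 111 − 13.4·a*, so a* = (111 − 82) / 13.4 ≈ 2.16.
At a* the low-quality type's incentive constraint just binds; the high-quality type strictly prefers a* since its per-unit cost is lower.

2.16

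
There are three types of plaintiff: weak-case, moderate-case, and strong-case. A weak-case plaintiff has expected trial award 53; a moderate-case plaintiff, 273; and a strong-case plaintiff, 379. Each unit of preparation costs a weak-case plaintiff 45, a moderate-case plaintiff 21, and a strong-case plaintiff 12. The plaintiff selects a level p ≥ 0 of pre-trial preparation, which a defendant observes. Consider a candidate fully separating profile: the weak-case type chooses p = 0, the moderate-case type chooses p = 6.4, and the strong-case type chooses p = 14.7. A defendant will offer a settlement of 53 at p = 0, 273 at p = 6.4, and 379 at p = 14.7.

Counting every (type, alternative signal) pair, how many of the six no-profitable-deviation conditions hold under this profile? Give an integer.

6

Weak-case (own payoff 53): to p=6.4 gives 273 − 45×6.4 = -15 → no gain ✓; to p=14.7 gives 379 − 45×14.7 = -282.5 → no gain ✓.
Strong-case (own payoff 379 − 12×14.7 = 202.6): to p=0 gives 53 → no gain ✓; to p=6.4 gives 273 − 12×6.4 = 196.2 → no gain ✓.
Moderate-case (own payoff 273 − 21×6.4 = 138.6): to p=0 gives 53 → no gain ✓; to p=14.7 gives 379 − 21×14.7 = 70.3 → no gain ✓.
6 of the 6 constraints hold; this profile is a separating equilibrium.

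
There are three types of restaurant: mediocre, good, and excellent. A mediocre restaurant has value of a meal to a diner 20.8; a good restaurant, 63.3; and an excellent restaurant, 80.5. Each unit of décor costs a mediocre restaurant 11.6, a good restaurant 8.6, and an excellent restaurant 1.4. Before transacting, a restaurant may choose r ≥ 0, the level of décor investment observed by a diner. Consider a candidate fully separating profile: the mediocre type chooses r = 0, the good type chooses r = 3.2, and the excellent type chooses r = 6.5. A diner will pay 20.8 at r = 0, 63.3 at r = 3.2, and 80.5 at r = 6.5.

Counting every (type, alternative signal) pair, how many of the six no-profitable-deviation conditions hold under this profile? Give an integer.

Excellent (own payoff 80.5 − 1.4×6.5 = 71.4): to r=0 gives 20.8 → no gain ✓; to r=3.2 gives 63.3 − 1.4×3.2 = 58.82 → no gain ✓.
Mediocre (own payoff 20.8): to r=3.2 gives 63.3 − 11.6×3.2 = 26.18 → profitable ✗; to r=6.5 gives 80.5 − 11.6×6.5 = 5.1 → no gain ✓.
Good (own payoff 63.3 − 8.6×3.2 = 35.78): to r=0 gives 20.8 → no gain ✓; to r=6.5 gives 80.5 − 8.6×6.5 = 24.6 → no gain ✓.
5 of the 6 constraints hold; not an equilibrium.

5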